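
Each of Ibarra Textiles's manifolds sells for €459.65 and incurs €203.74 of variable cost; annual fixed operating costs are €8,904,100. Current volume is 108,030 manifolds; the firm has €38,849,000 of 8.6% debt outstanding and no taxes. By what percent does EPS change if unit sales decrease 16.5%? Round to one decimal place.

-29.6%

Contribution at this volume is 108,030 × €255.91 = €27,645,957.30.
Subtracting fixed costs: EBIT = €27,645,957.30 − €8,904,100 = €18,741,857.30.
After interest of €3,341,014.00, pre-tax earnings = €15,400,843.30.
Degree of combined leverage = contribution ÷ (EBIT − I) = €27,645,957.30 ÷ €15,400,843.30 = 1.7951.
EPS therefore changes by 1.7951 × (-16.5%) = -29.6%.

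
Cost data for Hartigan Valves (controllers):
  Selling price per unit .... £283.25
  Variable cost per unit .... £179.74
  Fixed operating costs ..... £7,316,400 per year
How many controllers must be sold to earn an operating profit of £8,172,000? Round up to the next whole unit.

Contribution margin per unit = £283.25 − £179.74 = £103.51.
Required volume = (fixed costs + target profit) ÷ CM = (£7,316,400 + £8,172,000) ÷ £103.51 = 149,631.92, so 149,632 controllers.

149,632 controllers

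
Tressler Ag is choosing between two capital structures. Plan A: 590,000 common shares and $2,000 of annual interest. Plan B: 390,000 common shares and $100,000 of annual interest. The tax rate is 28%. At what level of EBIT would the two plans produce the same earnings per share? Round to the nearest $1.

$291,100

At indifference, (EBIT − 2,000)(1 − t)/590,000 = (EBIT − 100,000)(1 − t)/390,000.
Cancelling (1 − t) and cross-multiplying: 390,000·(EBIT − 2,000) = 590,000·(EBIT − 100,000).
EBIT × (590,000 − 390,000) = 100,000 × 590,000 − 2,000 × 390,000 = 58,220,000,000, so EBIT = 58,220,000,000 ÷ 200,000 = 291,100.00.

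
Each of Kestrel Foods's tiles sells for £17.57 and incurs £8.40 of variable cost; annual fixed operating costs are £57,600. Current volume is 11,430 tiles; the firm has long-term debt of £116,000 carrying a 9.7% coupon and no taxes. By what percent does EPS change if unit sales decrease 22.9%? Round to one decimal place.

Contribution at this volume is 11,430 × £9.17 = £104,813.10.
Operating income = contribution − fixed costs = £104,813.10 − £57,600 = £47,213.10.
After interest of £11,252.00, pre-tax earnings = £35,961.10.
DCL = total CM / (EBIT − I) = £104,813.10 / £35,961.10 = 2.9146.
EPS therefore changes by 2.9146 × (-22.9%) = -66.7%.

-66.7%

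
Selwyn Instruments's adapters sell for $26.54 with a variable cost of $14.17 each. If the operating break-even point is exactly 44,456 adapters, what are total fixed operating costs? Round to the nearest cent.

$549,920.72

Each unit contributes $26.54 − $14.17 = $12.37.
Fixed costs = break-even units × CM = 44,456 × $12.37 = $549,920.72.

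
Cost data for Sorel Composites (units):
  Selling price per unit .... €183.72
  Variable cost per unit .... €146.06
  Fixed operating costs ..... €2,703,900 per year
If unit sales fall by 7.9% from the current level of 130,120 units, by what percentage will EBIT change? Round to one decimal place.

-17.6%

Contribution at this volume is 130,120 × €37.66 = €4,900,319.20.
EBIT = €4,900,319.20 − €2,703,900 = €2,196,419.20.
Degree of operating leverage = €4,900,319.20 / €2,196,419.20 = 2.2310.
%ΔEBIT = DOL × %ΔSales = 2.2310 × -7.9% = -17.6%.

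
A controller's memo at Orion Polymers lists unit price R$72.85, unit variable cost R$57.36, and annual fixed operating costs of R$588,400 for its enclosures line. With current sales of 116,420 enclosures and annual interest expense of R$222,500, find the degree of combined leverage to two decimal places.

At 116,420 units, contribution = 116,420 × R$15.49 = R$1,803,345.80.
EBIT = R$1,803,345.80 − R$588,400 = R$1,214,945.80. Interest = R$222,500.00.
DOL = R$1,803,345.80 ÷ R$1,214,945.80 = 1.4843; DFL = R$1,214,945.80 ÷ R$992,445.80 = 1.2242.
DCL = DOL × DFL = 1.4843 × 1.2242 = 1.8171.

1.82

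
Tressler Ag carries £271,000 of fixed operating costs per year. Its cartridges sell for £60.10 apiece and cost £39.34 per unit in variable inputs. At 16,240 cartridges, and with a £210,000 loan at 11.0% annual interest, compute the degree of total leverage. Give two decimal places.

Contribution at this volume is 16,240 × £20.76 = £337,142.40.
EBIT = £337,142.40 − £271,000 = £66,142.40. Interest = £23,100.00, so EBIT − I = £43,042.40.
DCL = contribution ÷ (EBIT − I) = £337,142.40 ÷ £43,042.40 = 7.8328.

7.83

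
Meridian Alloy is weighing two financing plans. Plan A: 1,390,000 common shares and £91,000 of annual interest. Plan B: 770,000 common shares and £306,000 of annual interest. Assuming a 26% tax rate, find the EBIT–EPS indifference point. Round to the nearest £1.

At indifference, (EBIT − 91,000)(1 − t)/1,390,000 = (EBIT − 306,000)(1 − t)/770,000.
The (1 − t) factor cancels: (EBIT − 91,000) × 770,000 = (EBIT − 306,000) × 1,390,000.
EBIT × (1,390,000 − 770,000) = 306,000 × 1,390,000 − 91,000 × 770,000 = 355,270,000,000, so EBIT = 355,270,000,000 ÷ 620,000 = 573,016.13.

£573,016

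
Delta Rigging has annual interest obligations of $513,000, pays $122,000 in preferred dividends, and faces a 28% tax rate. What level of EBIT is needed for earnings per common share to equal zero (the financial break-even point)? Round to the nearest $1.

$682,444

Grossing the preferred dividend up to pre-tax terms: $122,000 / (1 − 0.28) = $169,444.44.
EPS = 0 when EBIT covers interest plus the pre-tax preferred burden: $513,000 + $169,444.44 = $682,444.44.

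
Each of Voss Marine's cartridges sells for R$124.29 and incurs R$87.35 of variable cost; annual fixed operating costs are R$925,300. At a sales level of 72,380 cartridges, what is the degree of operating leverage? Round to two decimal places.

At 72,380 units, contribution = 72,380 × R$36.94 = R$2,673,717.20.
Subtracting fixed costs: EBIT = R$2,673,717.20 − R$925,300 = R$1,748,417.20.
So DOL = total CM / EBIT = R$2,673,717.20 / R$1,748,417.20 = 1.5292.

1.53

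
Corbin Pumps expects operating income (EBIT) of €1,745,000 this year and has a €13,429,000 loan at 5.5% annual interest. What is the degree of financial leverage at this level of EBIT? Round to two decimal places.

1.73

Interest = €738,595.00.
DFL = EBIT ÷ (EBIT − I) = €1,745,000 ÷ (€1,745,000 − €738,595.00) = €1,745,000 ÷ €1,006,405.00 = 1.7339.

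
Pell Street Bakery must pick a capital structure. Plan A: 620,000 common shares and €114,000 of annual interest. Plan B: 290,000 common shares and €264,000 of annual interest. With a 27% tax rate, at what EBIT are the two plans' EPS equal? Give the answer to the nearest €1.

At indifference, (EBIT − 114,000)(1 − t)/620,000 = (EBIT − 264,000)(1 − t)/290,000.
Cancelling (1 − t) and cross-multiplying: 290,000·(EBIT − 114,000) = 620,000·(EBIT − 264,000).
Solving, EBIT = (264,000·620,000 − 114,000·290,000) / (620,000 − 290,000) = 130,620,000,000 / 330,000 = 395,818.18.

€395,818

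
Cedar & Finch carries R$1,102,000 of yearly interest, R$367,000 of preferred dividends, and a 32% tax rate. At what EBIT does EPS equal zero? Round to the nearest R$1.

Grossing the preferred dividend up to pre-tax terms: R$367,000 / (1 − 0.32) = R$539,705.88.
Financial break-even EBIT = interest + D_p ÷ (1 − t) = R$1,102,000 + R$539,705.88 = R$1,641,705.88.

R$1,641,706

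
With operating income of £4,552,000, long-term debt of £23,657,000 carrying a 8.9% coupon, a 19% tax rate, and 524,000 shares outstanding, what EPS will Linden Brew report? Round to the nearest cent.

Pre-tax income = £4,552,000 − £2,105,473.00 = £2,446,527.00.
After tax at 19%: net income = £2,446,527.00 × 0.81 = £1,981,686.87.
Per share: £1,981,686.87 / 524,000 shares = £3.78.

£3.78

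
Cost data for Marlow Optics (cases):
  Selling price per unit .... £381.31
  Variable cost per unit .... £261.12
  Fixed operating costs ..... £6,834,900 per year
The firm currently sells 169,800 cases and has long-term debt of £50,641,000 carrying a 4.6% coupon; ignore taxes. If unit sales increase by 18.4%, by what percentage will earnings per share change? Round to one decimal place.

At 169,800 units, contribution = 169,800 × £120.19 = £20,408,262.00.
Subtracting fixed costs: EBIT = £20,408,262.00 − £6,834,900 = £13,573,362.00.
Interest = £2,329,486.00, so EBIT − I = £11,243,876.00.
Degree of combined leverage = contribution ÷ (EBIT − I) = £20,408,262.00 ÷ £11,243,876.00 = 1.8151.
%ΔEPS = DCL × %ΔSales = 1.8151 × +18.4% = +33.4%.

+33.4%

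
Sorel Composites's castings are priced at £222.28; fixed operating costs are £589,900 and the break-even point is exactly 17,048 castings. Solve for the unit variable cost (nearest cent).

£187.68

At break-even, FC = Q × (P − VC), so P − VC = £589,900 ÷ 17,048 = £34.6023.
Hence VC = price − CM = £222.28 − £34.6023 = £187.68.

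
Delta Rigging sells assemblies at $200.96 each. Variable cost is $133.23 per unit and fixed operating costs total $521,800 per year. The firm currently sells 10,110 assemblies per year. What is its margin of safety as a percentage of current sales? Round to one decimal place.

23.8%

Unit CM = price − variable cost = $200.96 − $133.23 = $67.73. Break-even units = $521,800 ÷ $67.73 = 7,704.12; break-even revenue = 7,704.12 × $200.96 = $1,548,219.81.
Actual sales revenue = 10,110 × $200.96 = $2,031,705.60.
Margin of safety = ($2,031,705.60 − $1,548,219.81) ÷ $2,031,705.60 = 23.8%.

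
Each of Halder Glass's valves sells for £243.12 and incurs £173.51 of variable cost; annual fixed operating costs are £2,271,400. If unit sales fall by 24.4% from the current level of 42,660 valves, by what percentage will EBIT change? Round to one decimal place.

-103.8%

Contribution at this volume is 42,660 × £69.61 = £2,969,562.60.
Operating income = contribution − fixed costs = £2,969,562.60 − £2,271,400 = £698,162.60.
So DOL = total CM / EBIT = £2,969,562.60 / £698,162.60 = 4.2534.
So EBIT moves 4.2534 × (-24.4%) = -103.8%.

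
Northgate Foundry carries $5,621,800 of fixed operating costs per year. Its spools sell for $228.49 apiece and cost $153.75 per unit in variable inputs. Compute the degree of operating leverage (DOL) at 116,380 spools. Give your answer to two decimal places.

2.83

At 116,380 units, contribution = 116,380 × $74.74 = $8,698,241.20.
Operating income = contribution − fixed costs = $8,698,241.20 − $5,621,800 = $3,076,441.20.
So DOL = total CM / EBIT = $8,698,241.20 / $3,076,441.20 = 2.8274.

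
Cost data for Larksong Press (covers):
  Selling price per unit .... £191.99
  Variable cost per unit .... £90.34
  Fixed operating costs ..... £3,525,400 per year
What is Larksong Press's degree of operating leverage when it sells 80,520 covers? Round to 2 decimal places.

1.76

At 80,520 units, contribution = 80,520 × £101.65 = £8,184,858.00.
Subtracting fixed costs: EBIT = £8,184,858.00 − £3,525,400 = £4,659,458.00.
So DOL = total CM / EBIT = £8,184,858.00 / £4,659,458.00 = 1.7566.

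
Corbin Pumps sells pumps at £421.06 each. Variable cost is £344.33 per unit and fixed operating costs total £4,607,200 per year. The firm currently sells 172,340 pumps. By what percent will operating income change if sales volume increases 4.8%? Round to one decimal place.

Contribution at this volume is 172,340 × £76.73 = £13,223,648.20.
EBIT = £13,223,648.20 − £4,607,200 = £8,616,448.20.
So DOL = total CM / EBIT = £13,223,648.20 / £8,616,448.20 = 1.5347.
%ΔEBIT = DOL × %ΔSales = 1.5347 × +4.8% = +7.4%.

+7.4%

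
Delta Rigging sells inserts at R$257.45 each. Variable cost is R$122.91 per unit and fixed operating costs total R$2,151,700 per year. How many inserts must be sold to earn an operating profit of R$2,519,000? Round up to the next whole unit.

34,717 inserts

Unit CM = price − variable cost = R$257.45 − R$122.91 = R$134.54.
Need Q such that Q × R$134.54 − R$2,151,700 = R$2,519,000, i.e. Q = R$4,670,700 / R$134.54 = 34,716.07 → 34,717.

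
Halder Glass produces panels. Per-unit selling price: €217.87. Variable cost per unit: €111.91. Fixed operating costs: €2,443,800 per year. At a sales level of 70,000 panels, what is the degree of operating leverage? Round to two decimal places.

1.49

Contribution at this volume is 70,000 × €105.96 = €7,417,200.00.
EBIT = €7,417,200.00 − €2,443,800 = €4,973,400.00.
Degree of operating leverage = €7,417,200.00 / €4,973,400.00 = 1.4914.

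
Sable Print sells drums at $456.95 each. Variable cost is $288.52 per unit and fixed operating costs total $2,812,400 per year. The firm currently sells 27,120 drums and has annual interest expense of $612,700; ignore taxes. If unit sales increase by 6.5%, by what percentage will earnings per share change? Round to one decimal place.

Total contribution margin = 27,120 × $168.43 = $4,567,821.60.
EBIT = $4,567,821.60 − $2,812,400 = $1,755,421.60.
Interest = $612,700.00, so EBIT − I = $1,142,721.60.
DCL = total CM / (EBIT − I) = $4,567,821.60 / $1,142,721.60 = 3.9973.
EPS therefore changes by 3.9973 × (+6.5%) = +26.0%.

+26.0%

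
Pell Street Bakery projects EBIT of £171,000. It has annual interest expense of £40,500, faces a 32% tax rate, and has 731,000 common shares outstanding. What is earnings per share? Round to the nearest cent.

£0.12

Pre-tax income = £171,000 − £40,500.00 = £130,500.00.
After tax at 32%: net income = £130,500.00 × 0.68 = £88,740.00.
EPS = £88,740.00 ÷ 731,000 = £0.12.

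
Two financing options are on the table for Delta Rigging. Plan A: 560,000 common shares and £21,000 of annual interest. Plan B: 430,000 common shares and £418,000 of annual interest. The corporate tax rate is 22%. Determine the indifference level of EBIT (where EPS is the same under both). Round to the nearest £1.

£1,731,154

Set EPS_A = EPS_B: (EBIT − £21,000)(1 − 0.22) ÷ 560,000 = (EBIT − £418,000)(1 − 0.22) ÷ 430,000.
Cancelling (1 − t) and cross-multiplying: 430,000·(EBIT − 21,000) = 560,000·(EBIT − 418,000).
EBIT × (560,000 − 430,000) = 418,000 × 560,000 − 21,000 × 430,000 = 225,050,000,000, so EBIT = 225,050,000,000 ÷ 130,000 = 1,731,153.85.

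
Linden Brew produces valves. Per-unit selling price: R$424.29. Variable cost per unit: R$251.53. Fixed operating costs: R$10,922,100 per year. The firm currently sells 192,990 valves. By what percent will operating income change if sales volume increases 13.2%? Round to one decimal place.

At 192,990 units, contribution = 192,990 × R$172.76 = R$33,340,952.40.
Operating income = contribution − fixed costs = R$33,340,952.40 − R$10,922,100 = R$22,418,852.40.
So DOL = total CM / EBIT = R$33,340,952.40 / R$22,418,852.40 = 1.4872.
%ΔEBIT = DOL × %ΔSales = 1.4872 × +13.2% = +19.6%.

+19.6%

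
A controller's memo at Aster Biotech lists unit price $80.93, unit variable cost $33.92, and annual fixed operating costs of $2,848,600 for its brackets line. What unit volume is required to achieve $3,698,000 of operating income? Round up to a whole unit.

139,260 brackets

Each unit contributes $80.93 − $33.92 = $47.01.
Required volume = (fixed costs + target profit) ÷ CM = ($2,848,600 + $3,698,000) ÷ $47.01 = 139,259.73, so 139,260 brackets.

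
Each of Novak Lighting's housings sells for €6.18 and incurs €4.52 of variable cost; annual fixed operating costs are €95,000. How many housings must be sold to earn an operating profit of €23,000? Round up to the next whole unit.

71,085 housings

Unit CM = price − variable cost = €6.18 − €4.52 = €1.66.
Required volume = (fixed costs + target profit) ÷ CM = (€95,000 + €23,000) ÷ €1.66 = 71,084.34, so 71,085 housings.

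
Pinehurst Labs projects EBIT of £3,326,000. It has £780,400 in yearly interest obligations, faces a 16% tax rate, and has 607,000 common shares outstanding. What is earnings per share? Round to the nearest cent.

£3.52

Pre-tax income = £3,326,000 − £780,400.00 = £2,545,600.00.
Net income = £2,545,600.00 × (1 − 0.16) = £2,138,304.00.
Per share: £2,138,304.00 / 607,000 shares = £3.52.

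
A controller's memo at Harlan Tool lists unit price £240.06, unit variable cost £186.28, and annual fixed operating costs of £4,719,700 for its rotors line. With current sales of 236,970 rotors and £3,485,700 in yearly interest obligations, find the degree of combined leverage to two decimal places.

Contribution at this volume is 236,970 × £53.78 = £12,744,246.60.
EBIT = £12,744,246.60 − £4,719,700 = £8,024,546.60. Interest = £3,485,700.00.
DOL = £12,744,246.60 ÷ £8,024,546.60 = 1.5882; DFL = £8,024,546.60 ÷ £4,538,846.60 = 1.7680.
DCL = DOL × DFL = 1.5882 × 1.7680 = 2.8079.

2.81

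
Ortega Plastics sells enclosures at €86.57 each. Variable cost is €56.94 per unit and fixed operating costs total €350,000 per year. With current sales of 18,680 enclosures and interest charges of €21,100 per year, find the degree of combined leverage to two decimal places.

3.03

Total contribution margin = 18,680 × €29.63 = €553,488.40.
EBIT = €553,488.40 − €350,000 = €203,488.40. Interest = €21,100.00.
DOL = €553,488.40 ÷ €203,488.40 = 2.7200; DFL = €203,488.40 ÷ €182,388.40 = 1.1157.
Combined leverage = 2.7200 × 1.1157 = 3.0347.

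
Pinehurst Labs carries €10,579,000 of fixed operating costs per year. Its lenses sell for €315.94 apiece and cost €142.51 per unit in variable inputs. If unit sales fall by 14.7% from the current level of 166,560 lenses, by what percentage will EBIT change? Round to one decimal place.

-23.2%

Contribution at this volume is 166,560 × €173.43 = €28,886,500.80.
Subtracting fixed costs: EBIT = €28,886,500.80 − €10,579,000 = €18,307,500.80.
So DOL = total CM / EBIT = €28,886,500.80 / €18,307,500.80 = 1.5779.
%ΔEBIT = DOL × %ΔSales = 1.5779 × -14.7% = -23.2%.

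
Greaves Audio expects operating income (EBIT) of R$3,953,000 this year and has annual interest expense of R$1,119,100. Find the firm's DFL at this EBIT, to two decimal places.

Annual interest charges come to R$1,119,100.00.
Degree of financial leverage = EBIT / (EBIT − interest) = R$3,953,000 / R$2,833,900.00 = 1.3949.

1.39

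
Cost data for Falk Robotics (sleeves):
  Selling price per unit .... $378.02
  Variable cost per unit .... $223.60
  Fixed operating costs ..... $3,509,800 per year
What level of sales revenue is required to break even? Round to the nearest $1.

$8,591,987

Contribution margin per unit = $378.02 − $223.60 = $154.42, a CM ratio of $154.42 ÷ $378.02 = 0.4085.
Break-even revenue = fixed costs × price ÷ CM = $3,509,800 × $378.02 ÷ $154.42 = $8,591,987.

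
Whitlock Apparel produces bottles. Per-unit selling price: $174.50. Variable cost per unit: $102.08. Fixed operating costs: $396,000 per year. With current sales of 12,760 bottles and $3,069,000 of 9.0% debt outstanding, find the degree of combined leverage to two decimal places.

Contribution at this volume is 12,760 × $72.42 = $924,079.20.
Subtracting fixed costs: EBIT = $924,079.20 − $396,000 = $528,079.20. Interest = $276,210.00, so EBIT − I = $251,869.20.
DCL = contribution ÷ (EBIT − I) = $924,079.20 ÷ $251,869.20 = 3.6689.

3.67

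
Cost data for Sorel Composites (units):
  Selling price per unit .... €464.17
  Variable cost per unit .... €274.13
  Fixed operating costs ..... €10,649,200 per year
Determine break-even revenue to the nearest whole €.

CM per unit = €464.17 − €274.13 = €190.04; CM ratio = €190.04 / €464.17 = 0.4094.
Break-even sales = FC ÷ CM ratio = €10,649,200 × €464.17 / €190.04 = €26,010,520.

€26,010,520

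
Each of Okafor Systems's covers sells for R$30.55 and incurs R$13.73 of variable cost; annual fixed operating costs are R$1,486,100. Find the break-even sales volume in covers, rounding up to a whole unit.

Unit CM = price − variable cost = R$30.55 − R$13.73 = R$16.82.
Units to break even: R$1,486,100 ÷ R$16.82 = 88,353.15, rounded up to 88,354.

88,354 covers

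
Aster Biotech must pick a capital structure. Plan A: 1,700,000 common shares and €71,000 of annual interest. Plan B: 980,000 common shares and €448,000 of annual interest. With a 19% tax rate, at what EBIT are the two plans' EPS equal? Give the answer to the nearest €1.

At indifference, (EBIT − 71,000)(1 − t)/1,700,000 = (EBIT − 448,000)(1 − t)/980,000.
The (1 − t) factor cancels: (EBIT − 71,000) × 980,000 = (EBIT − 448,000) × 1,700,000.
Solving, EBIT = (448,000·1,700,000 − 71,000·980,000) / (1,700,000 − 980,000) = 692,020,000,000 / 720,000 = 961,138.89.

€961,139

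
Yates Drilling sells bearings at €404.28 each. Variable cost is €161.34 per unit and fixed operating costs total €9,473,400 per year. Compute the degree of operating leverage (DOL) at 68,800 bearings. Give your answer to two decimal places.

Contribution at this volume is 68,800 × €242.94 = €16,714,272.00.
Operating income = contribution − fixed costs = €16,714,272.00 − €9,473,400 = €7,240,872.00.
Degree of operating leverage = €16,714,272.00 / €7,240,872.00 = 2.3083.

2.31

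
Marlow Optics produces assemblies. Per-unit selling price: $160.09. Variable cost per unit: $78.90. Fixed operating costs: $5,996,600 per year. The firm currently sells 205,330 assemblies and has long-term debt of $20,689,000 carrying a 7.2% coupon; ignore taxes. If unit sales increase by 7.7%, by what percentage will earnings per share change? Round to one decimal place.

Total contribution margin = 205,330 × $81.19 = $16,670,742.70.
EBIT = $16,670,742.70 − $5,996,600 = $10,674,142.70.
Interest = $1,489,608.00, so EBIT − I = $9,184,534.70.
Degree of combined leverage = contribution ÷ (EBIT − I) = $16,670,742.70 ÷ $9,184,534.70 = 1.8151.
EPS therefore changes by 1.8151 × (+7.7%) = +14.0%.

+14.0%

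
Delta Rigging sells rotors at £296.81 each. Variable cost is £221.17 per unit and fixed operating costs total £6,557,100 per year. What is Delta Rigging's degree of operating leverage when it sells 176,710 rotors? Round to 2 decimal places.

1.96

At 176,710 units, contribution = 176,710 × £75.64 = £13,366,344.40.
Subtracting fixed costs: EBIT = £13,366,344.40 − £6,557,100 = £6,809,244.40.
Degree of operating leverage = £13,366,344.40 / £6,809,244.40 = 1.9630.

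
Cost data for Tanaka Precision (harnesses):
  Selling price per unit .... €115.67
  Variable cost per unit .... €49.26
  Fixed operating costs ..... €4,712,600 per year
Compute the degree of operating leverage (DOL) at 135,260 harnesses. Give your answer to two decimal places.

Total contribution margin = 135,260 × €66.41 = €8,982,616.60.
Operating income = contribution − fixed costs = €8,982,616.60 − €4,712,600 = €4,270,016.60.
Degree of operating leverage = €8,982,616.60 / €4,270,016.60 = 2.1036.

2.10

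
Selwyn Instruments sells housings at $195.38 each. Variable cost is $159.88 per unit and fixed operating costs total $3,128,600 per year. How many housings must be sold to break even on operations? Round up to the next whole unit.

Unit CM = price − variable cost = $195.38 − $159.88 = $35.50.
Break-even volume = fixed costs ÷ CM per unit = $3,128,600 ÷ $35.50 = 88,129.58, so 88,130 housings.

88,130 housings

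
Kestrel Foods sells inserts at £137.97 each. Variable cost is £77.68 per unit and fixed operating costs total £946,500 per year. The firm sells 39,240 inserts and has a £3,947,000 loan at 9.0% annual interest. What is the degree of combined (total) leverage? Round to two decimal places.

Total contribution margin = 39,240 × £60.29 = £2,365,779.60.
EBIT = £2,365,779.60 − £946,500 = £1,419,279.60. Interest = £355,230.00.
DOL = £2,365,779.60 ÷ £1,419,279.60 = 1.6669; DFL = £1,419,279.60 ÷ £1,064,049.60 = 1.3338.
Combined leverage = 1.6669 × 1.3338 = 2.2233.

2.22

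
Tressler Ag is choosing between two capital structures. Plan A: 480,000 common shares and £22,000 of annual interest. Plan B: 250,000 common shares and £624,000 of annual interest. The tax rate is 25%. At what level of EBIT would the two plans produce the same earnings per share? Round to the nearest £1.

At indifference, (EBIT − 22,000)(1 − t)/480,000 = (EBIT − 624,000)(1 − t)/250,000.
Cancelling (1 − t) and cross-multiplying: 250,000·(EBIT − 22,000) = 480,000·(EBIT − 624,000).
EBIT × (480,000 − 250,000) = 624,000 × 480,000 − 22,000 × 250,000 = 294,020,000,000, so EBIT = 294,020,000,000 ÷ 230,000 = 1,278,347.83.

£1,278,348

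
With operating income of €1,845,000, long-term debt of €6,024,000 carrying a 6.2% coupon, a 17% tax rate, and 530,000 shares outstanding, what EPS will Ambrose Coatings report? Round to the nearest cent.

Interest = €373,488.00, so EBT = €1,845,000 − €373,488.00 = €1,471,512.00.
Net income = €1,471,512.00 × (1 − 0.17) = €1,221,354.96.
EPS = €1,221,354.96 ÷ 530,000 = €2.30.

€2.30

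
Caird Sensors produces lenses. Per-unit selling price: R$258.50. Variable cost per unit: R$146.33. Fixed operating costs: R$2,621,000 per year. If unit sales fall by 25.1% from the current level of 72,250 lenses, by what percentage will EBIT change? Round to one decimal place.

-37.1%

Total contribution margin = 72,250 × R$112.17 = R$8,104,282.50.
Subtracting fixed costs: EBIT = R$8,104,282.50 − R$2,621,000 = R$5,483,282.50.
Degree of operating leverage = R$8,104,282.50 / R$5,483,282.50 = 1.4780.
%ΔEBIT = DOL × %ΔSales = 1.4780 × -25.1% = -37.1%.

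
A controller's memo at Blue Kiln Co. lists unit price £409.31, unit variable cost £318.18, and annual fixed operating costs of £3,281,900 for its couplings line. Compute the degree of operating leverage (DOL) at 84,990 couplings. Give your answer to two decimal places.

1.74

Total contribution margin = 84,990 × £91.13 = £7,745,138.70.
EBIT = £7,745,138.70 − £3,281,900 = £4,463,238.70.
Degree of operating leverage = £7,745,138.70 / £4,463,238.70 = 1.7353.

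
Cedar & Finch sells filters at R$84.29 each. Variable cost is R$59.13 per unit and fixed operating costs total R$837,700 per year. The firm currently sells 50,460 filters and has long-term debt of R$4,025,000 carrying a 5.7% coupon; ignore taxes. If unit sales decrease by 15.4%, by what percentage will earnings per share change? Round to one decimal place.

Contribution at this volume is 50,460 × R$25.16 = R$1,269,573.60.
EBIT = R$1,269,573.60 − R$837,700 = R$431,873.60.
Interest = R$229,425.00, so EBIT − I = R$202,448.60.
DCL = total CM / (EBIT − I) = R$1,269,573.60 / R$202,448.60 = 6.2711.
%ΔEPS = DCL × %ΔSales = 6.2711 × -15.4% = -96.6%.

-96.6%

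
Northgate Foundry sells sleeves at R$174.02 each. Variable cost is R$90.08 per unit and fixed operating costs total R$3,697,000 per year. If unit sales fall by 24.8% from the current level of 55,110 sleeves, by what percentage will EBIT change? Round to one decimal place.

-123.5%

At 55,110 units, contribution = 55,110 × R$83.94 = R$4,625,933.40.
Operating income = contribution − fixed costs = R$4,625,933.40 − R$3,697,000 = R$928,933.40.
Degree of operating leverage = R$4,625,933.40 / R$928,933.40 = 4.9798.
So EBIT moves 4.9798 × (-24.8%) = -123.5%.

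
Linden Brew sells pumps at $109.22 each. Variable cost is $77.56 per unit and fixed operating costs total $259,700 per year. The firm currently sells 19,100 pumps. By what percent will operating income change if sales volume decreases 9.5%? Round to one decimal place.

-16.7%

Contribution at this volume is 19,100 × $31.66 = $604,706.00.
EBIT = $604,706.00 − $259,700 = $345,006.00.
So DOL = total CM / EBIT = $604,706.00 / $345,006.00 = 1.7527.
Operating income changes by 1.7527 × -9.5% = -16.7%.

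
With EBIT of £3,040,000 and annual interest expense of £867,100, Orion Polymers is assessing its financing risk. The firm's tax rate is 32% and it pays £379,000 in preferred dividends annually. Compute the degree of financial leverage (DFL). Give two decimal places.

Annual interest charges come to £867,100.00.
Pre-tax preferred-dividend burden = £379,000 ÷ (1 − 0.32) = £557,352.94.
DFL = EBIT ÷ [EBIT − I − D_p/(1−t)] = £3,040,000 ÷ [£3,040,000 − £867,100.00 − £557,352.94] = £3,040,000 ÷ £1,615,547.06 = 1.8817.

1.88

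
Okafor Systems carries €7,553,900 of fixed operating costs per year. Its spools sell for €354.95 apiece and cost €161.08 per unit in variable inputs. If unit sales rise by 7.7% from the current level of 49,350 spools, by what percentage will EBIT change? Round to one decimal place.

At 49,350 units, contribution = 49,350 × €193.87 = €9,567,484.50.
Operating income = contribution − fixed costs = €9,567,484.50 − €7,553,900 = €2,013,584.50.
DOL = contribution ÷ EBIT = €9,567,484.50 ÷ €2,013,584.50 = 4.7515.
So EBIT moves 4.7515 × (+7.7%) = +36.6%.

+36.6%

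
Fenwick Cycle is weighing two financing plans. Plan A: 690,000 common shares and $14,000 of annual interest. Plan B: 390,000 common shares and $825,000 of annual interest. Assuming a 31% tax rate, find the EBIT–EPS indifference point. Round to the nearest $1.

At indifference, (EBIT − 14,000)(1 − t)/690,000 = (EBIT − 825,000)(1 − t)/390,000.
The (1 − t) factor cancels: (EBIT − 14,000) × 390,000 = (EBIT − 825,000) × 690,000.
EBIT × (690,000 − 390,000) = 825,000 × 690,000 − 14,000 × 390,000 = 563,790,000,000, so EBIT = 563,790,000,000 ÷ 300,000 = 1,879,300.00.

$1,879,300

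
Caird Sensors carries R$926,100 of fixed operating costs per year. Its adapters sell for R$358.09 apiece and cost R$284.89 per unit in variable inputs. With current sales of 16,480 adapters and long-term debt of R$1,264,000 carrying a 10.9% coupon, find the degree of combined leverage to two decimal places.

At 16,480 units, contribution = 16,480 × R$73.20 = R$1,206,336.00.
EBIT = R$1,206,336.00 − R$926,100 = R$280,236.00. Interest = R$137,776.00, so EBIT − I = R$142,460.00.
Degree of total leverage = total CM / (EBIT − interest) = R$1,206,336.00 / R$142,460.00 = 8.4679.

8.47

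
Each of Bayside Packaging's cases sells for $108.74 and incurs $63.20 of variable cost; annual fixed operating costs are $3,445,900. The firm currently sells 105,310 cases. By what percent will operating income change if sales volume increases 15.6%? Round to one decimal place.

At 105,310 units, contribution = 105,310 × $45.54 = $4,795,817.40.
Operating income = contribution − fixed costs = $4,795,817.40 − $3,445,900 = $1,349,917.40.
Degree of operating leverage = $4,795,817.40 / $1,349,917.40 = 3.5527.
So EBIT moves 3.5527 × (+15.6%) = +55.4%.

+55.4%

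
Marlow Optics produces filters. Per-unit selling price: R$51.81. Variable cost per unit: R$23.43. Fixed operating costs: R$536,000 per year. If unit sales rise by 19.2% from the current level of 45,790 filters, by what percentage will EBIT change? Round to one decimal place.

+32.7%

Total contribution margin = 45,790 × R$28.38 = R$1,299,520.20.
EBIT = R$1,299,520.20 − R$536,000 = R$763,520.20.
So DOL = total CM / EBIT = R$1,299,520.20 / R$763,520.20 = 1.7020.
%ΔEBIT = DOL × %ΔSales = 1.7020 × +19.2% = +32.7%.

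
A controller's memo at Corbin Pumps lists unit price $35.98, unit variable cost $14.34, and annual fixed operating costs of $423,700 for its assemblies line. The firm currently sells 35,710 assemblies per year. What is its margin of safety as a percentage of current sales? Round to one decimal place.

Contribution margin per unit = $35.98 − $14.34 = $21.64. Break-even units = $423,700 ÷ $21.64 = 19,579.48; break-even revenue = 19,579.48 × $35.98 = $704,469.78.
Actual sales revenue = 35,710 × $35.98 = $1,284,845.80.
Margin of safety = ($1,284,845.80 − $704,469.78) ÷ $1,284,845.80 = 45.2%.

45.2%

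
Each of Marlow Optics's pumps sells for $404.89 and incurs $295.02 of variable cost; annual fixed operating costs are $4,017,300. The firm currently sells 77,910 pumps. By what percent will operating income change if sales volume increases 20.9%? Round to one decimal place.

+39.4%

Contribution at this volume is 77,910 × $109.87 = $8,559,971.70.
Subtracting fixed costs: EBIT = $8,559,971.70 − $4,017,300 = $4,542,671.70.
Degree of operating leverage = $8,559,971.70 / $4,542,671.70 = 1.8843.
So EBIT moves 1.8843 × (+20.9%) = +39.4%.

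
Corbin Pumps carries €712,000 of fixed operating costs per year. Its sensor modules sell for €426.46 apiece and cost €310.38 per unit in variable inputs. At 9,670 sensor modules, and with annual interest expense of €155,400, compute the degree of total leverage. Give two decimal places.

4.40

At 9,670 units, contribution = 9,670 × €116.08 = €1,122,493.60.
Subtracting fixed costs: EBIT = €1,122,493.60 − €712,000 = €410,493.60. Interest = €155,400.00.
DOL = €1,122,493.60 ÷ €410,493.60 = 2.7345; DFL = €410,493.60 ÷ €255,093.60 = 1.6092.
DCL = DOL × DFL = 2.7345 × 1.6092 = 4.4004.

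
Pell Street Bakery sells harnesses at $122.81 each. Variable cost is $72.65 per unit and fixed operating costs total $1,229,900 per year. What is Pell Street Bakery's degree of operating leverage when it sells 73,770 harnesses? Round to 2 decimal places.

1.50

Total contribution margin = 73,770 × $50.16 = $3,700,303.20.
EBIT = $3,700,303.20 − $1,229,900 = $2,470,403.20.
So DOL = total CM / EBIT = $3,700,303.20 / $2,470,403.20 = 1.4979.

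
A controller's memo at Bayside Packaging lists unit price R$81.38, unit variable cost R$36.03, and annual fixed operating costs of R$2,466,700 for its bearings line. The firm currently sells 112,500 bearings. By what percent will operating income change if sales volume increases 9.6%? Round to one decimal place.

At 112,500 units, contribution = 112,500 × R$45.35 = R$5,101,875.00.
Subtracting fixed costs: EBIT = R$5,101,875.00 − R$2,466,700 = R$2,635,175.00.
So DOL = total CM / EBIT = R$5,101,875.00 / R$2,635,175.00 = 1.9361.
%ΔEBIT = DOL × %ΔSales = 1.9361 × +9.6% = +18.6%.

+18.6%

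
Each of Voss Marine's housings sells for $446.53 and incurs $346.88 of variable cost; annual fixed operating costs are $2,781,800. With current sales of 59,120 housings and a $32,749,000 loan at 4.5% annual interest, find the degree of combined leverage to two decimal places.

3.60

Contribution at this volume is 59,120 × $99.65 = $5,891,308.00.
EBIT = $5,891,308.00 − $2,781,800 = $3,109,508.00. Interest = $1,473,705.00, so EBIT − I = $1,635,803.00.
Degree of total leverage = total CM / (EBIT − interest) = $5,891,308.00 / $1,635,803.00 = 3.6015.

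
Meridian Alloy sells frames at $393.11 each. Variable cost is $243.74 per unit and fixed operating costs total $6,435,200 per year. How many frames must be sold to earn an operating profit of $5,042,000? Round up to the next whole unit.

Each unit contributes $393.11 − $243.74 = $149.37.
Units = (FC + target) / CM = ($6,435,200 + $5,042,000) / $149.37 = 76,837.38, so 76,838 frames.

76,838 frames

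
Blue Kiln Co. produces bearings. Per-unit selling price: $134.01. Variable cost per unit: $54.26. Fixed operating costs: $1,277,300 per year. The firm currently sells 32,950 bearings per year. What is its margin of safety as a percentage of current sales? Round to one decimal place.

51.4%

Unit CM = price − variable cost = $134.01 − $54.26 = $79.75. Break-even units = $1,277,300 ÷ $79.75 = 16,016.30; break-even revenue = 16,016.30 × $134.01 = $2,146,344.49.
Current sales = 32,950 × $134.01 = $4,415,629.50.
Margin of safety = ($4,415,629.50 − $2,146,344.49) ÷ $4,415,629.50 = 51.4%.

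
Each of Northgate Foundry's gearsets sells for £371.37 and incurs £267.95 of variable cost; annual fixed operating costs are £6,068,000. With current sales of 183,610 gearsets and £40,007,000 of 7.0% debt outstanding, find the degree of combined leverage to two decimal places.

1.88

Total contribution margin = 183,610 × £103.42 = £18,988,946.20.
Subtracting fixed costs: EBIT = £18,988,946.20 − £6,068,000 = £12,920,946.20. Interest = £2,800,490.00, so EBIT − I = £10,120,456.20.
DCL = contribution ÷ (EBIT − I) = £18,988,946.20 ÷ £10,120,456.20 = 1.8763.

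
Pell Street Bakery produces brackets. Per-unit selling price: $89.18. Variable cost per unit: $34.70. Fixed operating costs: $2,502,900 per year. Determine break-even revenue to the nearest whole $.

$4,097,075

Contribution margin per unit = $89.18 − $34.70 = $54.48, a CM ratio of $54.48 ÷ $89.18 = 0.6109.
Break-even sales = FC ÷ CM ratio = $2,502,900 × $89.18 / $54.48 = $4,097,075.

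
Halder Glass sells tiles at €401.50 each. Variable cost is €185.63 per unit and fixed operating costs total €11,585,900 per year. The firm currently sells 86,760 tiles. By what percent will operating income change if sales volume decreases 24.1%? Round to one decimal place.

Contribution at this volume is 86,760 × €215.87 = €18,728,881.20.
Subtracting fixed costs: EBIT = €18,728,881.20 − €11,585,900 = €7,142,981.20.
So DOL = total CM / EBIT = €18,728,881.20 / €7,142,981.20 = 2.6220.
So EBIT moves 2.6220 × (-24.1%) = -63.2%.

-63.2%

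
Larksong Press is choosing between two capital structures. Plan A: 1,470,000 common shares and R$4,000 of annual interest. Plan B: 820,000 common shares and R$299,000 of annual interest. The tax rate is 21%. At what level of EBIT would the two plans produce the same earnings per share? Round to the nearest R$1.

R$671,154

Set EPS_A = EPS_B: (EBIT − R$4,000)(1 − 0.21) ÷ 1,470,000 = (EBIT − R$299,000)(1 − 0.21) ÷ 820,000.
Cancelling (1 − t) and cross-multiplying: 820,000·(EBIT − 4,000) = 1,470,000·(EBIT − 299,000).
Solving, EBIT = (299,000·1,470,000 − 4,000·820,000) / (1,470,000 − 820,000) = 436,250,000,000 / 650,000 = 671,153.85.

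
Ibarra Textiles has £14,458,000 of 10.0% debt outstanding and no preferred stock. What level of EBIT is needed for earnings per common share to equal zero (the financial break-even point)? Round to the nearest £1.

£1,445,800

Annual interest = 10.0% × £14,458,000 = £1,445,800.00.
Without preferred stock the financial break-even is simply EBIT = interest = £1,445,800.00.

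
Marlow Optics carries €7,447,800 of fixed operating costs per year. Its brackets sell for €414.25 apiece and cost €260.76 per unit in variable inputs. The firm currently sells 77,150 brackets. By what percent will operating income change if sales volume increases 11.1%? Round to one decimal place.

At 77,150 units, contribution = 77,150 × €153.49 = €11,841,753.50.
Subtracting fixed costs: EBIT = €11,841,753.50 − €7,447,800 = €4,393,953.50.
DOL = contribution ÷ EBIT = €11,841,753.50 ÷ €4,393,953.50 = 2.6950.
Operating income changes by 2.6950 × +11.1% = +29.9%.

+29.9%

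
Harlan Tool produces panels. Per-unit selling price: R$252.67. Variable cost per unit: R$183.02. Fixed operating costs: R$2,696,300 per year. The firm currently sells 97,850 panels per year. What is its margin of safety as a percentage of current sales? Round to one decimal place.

60.4%

Each unit contributes R$252.67 − R$183.02 = R$69.65. Break-even units = R$2,696,300 ÷ R$69.65 = 38,712.13; break-even revenue = 38,712.13 × R$252.67 = R$9,781,394.41.
Current sales = 97,850 × R$252.67 = R$24,723,759.50.
Margin of safety = (R$24,723,759.50 − R$9,781,394.41) ÷ R$24,723,759.50 = 60.4%.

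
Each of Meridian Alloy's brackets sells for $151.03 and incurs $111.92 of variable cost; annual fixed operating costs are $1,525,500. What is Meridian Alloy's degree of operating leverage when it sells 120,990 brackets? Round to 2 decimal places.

Contribution at this volume is 120,990 × $39.11 = $4,731,918.90.
Subtracting fixed costs: EBIT = $4,731,918.90 − $1,525,500 = $3,206,418.90.
DOL = contribution ÷ EBIT = $4,731,918.90 ÷ $3,206,418.90 = 1.4758.

1.48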